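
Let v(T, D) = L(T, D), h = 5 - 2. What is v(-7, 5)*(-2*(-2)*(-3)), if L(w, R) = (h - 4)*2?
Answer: 24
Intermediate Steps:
h = 3
L(w, R) = -2 (L(w, R) = (3 - 4)*2 = -1*2 = -2)
v(T, D) = -2
v(-7, 5)*(-2*(-2)*(-3)) = -2*(-2*(-2))*(-3) = -8*(-3) = -2*(-12) = 24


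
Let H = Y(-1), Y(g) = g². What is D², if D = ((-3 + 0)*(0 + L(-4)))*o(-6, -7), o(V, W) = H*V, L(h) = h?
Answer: 5184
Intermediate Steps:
H = 1 (H = (-1)² = 1)
o(V, W) = V (o(V, W) = 1*V = V)
D = -72 (D = ((-3 + 0)*(0 - 4))*(-6) = -3*(-4)*(-6) = 12*(-6) = -72)
D² = (-72)² = 5184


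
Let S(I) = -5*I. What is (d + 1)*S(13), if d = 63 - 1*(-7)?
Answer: -4615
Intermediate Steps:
d = 70 (d = 63 + 7 = 70)
(d + 1)*S(13) = (70 + 1)*(-5*13) = 71*(-65) = -4615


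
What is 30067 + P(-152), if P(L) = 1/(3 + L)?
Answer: 4479982/149 ≈ 30067.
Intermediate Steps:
30067 + P(-152) = 30067 + 1/(3 - 152) = 30067 + 1/(-149) = 30067 - 1/149 = 4479982/149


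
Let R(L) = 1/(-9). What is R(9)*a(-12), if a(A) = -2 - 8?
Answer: 10/9 ≈ 1.1111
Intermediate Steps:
R(L) = -⅑
a(A) = -10
R(9)*a(-12) = -⅑*(-10) = 10/9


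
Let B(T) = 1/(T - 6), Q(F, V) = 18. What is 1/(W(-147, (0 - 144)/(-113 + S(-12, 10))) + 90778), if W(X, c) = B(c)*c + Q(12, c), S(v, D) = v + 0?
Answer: 101/9170372 ≈ 1.1014e-5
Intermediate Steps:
S(v, D) = v
B(T) = 1/(-6 + T)
W(X, c) = 18 + c/(-6 + c) (W(X, c) = c/(-6 + c) + 18 = 18 + c/(-6 + c))
1/(W(-147, (0 - 144)/(-113 + S(-12, 10))) + 90778) = 1/((-108 + 19*((0 - 144)/(-113 - 12)))/(-6 + (0 - 144)/(-113 - 12)) + 90778) = 1/((-108 + 19*(-144/(-125)))/(-6 - 144/(-125)) + 90778) = 1/((-108 + 19*(-144*(-1/125)))/(-6 - 144*(-1/125)) + 90778) = 1/((-108 + 19*(144/125))/(-6 + 144/125) + 90778) = 1/((-108 + 2736/125)/(-606/125) + 90778) = 1/(-125/606*(-10764/125) + 90778) = 1/(1794/101 + 90778) = 1/(9170372/101) = 101/9170372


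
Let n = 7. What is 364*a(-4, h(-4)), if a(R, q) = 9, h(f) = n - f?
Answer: 3276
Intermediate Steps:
h(f) = 7 - f
364*a(-4, h(-4)) = 364*9 = 3276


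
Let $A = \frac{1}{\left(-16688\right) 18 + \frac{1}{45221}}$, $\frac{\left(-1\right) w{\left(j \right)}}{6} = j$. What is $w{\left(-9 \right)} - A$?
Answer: $\frac{733517947823}{13583664863} \approx 54.0$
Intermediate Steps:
$w{\left(j \right)} = - 6 j$
$A = - \frac{45221}{13583664863}$ ($A = \frac{1}{-300384 + \frac{1}{45221}} = \frac{1}{- \frac{13583664863}{45221}} = - \frac{45221}{13583664863} \approx -3.3291 \cdot 10^{-6}$)
$w{\left(-9 \right)} - A = \left(-6\right) \left(-9\right) - - \frac{45221}{13583664863} = 54 + \frac{45221}{13583664863} = \frac{733517947823}{13583664863}$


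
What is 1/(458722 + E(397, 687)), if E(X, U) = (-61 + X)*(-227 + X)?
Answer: 1/515842 ≈ 1.9386e-6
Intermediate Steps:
E(X, U) = (-227 + X)*(-61 + X)
1/(458722 + E(397, 687)) = 1/(458722 + (13847 + 397**2 - 288*397)) = 1/(458722 + (13847 + 157609 - 114336)) = 1/(458722 + 57120) = 1/515842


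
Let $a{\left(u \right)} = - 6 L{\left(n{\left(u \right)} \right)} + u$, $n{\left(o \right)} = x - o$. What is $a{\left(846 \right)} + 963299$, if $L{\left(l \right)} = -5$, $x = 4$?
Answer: $964175$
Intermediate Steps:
$n{\left(o \right)} = 4 - o$
$a{\left(u \right)} = 30 + u$ ($a{\left(u \right)} = \left(-6\right) \left(-5\right) + u = 30 + u$)
$a{\left(846 \right)} + 963299 = \left(30 + 846\right) + 963299 = 876 + 963299 = 964175$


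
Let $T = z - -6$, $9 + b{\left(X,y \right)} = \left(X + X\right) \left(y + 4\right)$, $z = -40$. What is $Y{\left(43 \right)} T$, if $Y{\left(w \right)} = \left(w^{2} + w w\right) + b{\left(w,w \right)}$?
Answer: $-262854$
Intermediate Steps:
$b{\left(X,y \right)} = -9 + 2 X \left(4 + y\right)$ ($b{\left(X,y \right)} = -9 + \left(X + X\right) \left(y + 4\right) = -9 + 2 X \left(4 + y\right)$)
$Y{\left(w \right)} = -9 + 4 w^{2} + 8 w$ ($Y{\left(w \right)} = \left(w^{2} + w w\right) + \left(-9 + 8 w + 2 w w\right) = \left(w^{2} + w^{2}\right) + \left(-9 + 8 w + 2 w^{2}\right) = 2 w^{2} + \left(-9 + 2 w^{2} + 8 w\right) = -9 + 4 w^{2} + 8 w$)
$T = -34$ ($T = -40 - -6 = -40 + 6 = -34$)
$Y{\left(43 \right)} T = \left(-9 + 4 \cdot 43^{2} + 8 \cdot 43\right) \left(-34\right) = \left(-9 + 4 \cdot 1849 + 344\right) \left(-34\right) = \left(-9 + 7396 + 344\right) \left(-34\right) = 7731 \left(-34\right) = -262854$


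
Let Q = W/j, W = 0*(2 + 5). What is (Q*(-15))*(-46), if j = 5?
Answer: 0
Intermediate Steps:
W = 0 (W = 0*7 = 0)
Q = 0 (Q = 0/5 = 0*(1/5) = 0)
(Q*(-15))*(-46) = (0*(-15))*(-46) = 0*(-46) = 0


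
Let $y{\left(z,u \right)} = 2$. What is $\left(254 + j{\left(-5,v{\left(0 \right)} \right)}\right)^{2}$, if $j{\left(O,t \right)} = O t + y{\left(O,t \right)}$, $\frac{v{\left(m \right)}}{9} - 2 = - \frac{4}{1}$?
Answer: $119716$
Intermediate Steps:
$v{\left(m \right)} = -18$ ($v{\left(m \right)} = 18 + 9 \left(- \frac{4}{1}\right) = 18 + 9 \left(\left(-4\right) 1\right) = 18 + 9 \left(-4\right) = 18 - 36 = -18$)
$j{\left(O,t \right)} = 2 + O t$ ($j{\left(O,t \right)} = O t + 2 = 2 + O t$)
$\left(254 + j{\left(-5,v{\left(0 \right)} \right)}\right)^{2} = \left(254 + \left(2 - -90\right)\right)^{2} = \left(254 + \left(2 + 90\right)\right)^{2} = \left(254 + 92\right)^{2} = 346^{2} = 119716$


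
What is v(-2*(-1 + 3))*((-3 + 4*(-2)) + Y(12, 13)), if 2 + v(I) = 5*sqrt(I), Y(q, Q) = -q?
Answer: 46 - 230*I ≈ 46.0 - 230.0*I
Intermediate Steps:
v(I) = -2 + 5*sqrt(I)
v(-2*(-1 + 3))*((-3 + 4*(-2)) + Y(12, 13)) = (-2 + 5*sqrt(-2*(-1 + 3)))*((-3 + 4*(-2)) - 1*12) = (-2 + 5*sqrt(-2*2))*((-3 - 8) - 12) = (-2 + 5*sqrt(-4))*(-11 - 12) = (-2 + 5*(2*I))*(-23) = (-2 + 10*I)*(-23) = 46 - 230*I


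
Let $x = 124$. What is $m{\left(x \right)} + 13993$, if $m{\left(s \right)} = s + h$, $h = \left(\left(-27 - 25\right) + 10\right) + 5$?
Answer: $14080$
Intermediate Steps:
$h = -37$ ($h = \left(-52 + 10\right) + 5 = -42 + 5 = -37$)
$m{\left(s \right)} = -37 + s$ ($m{\left(s \right)} = s - 37 = -37 + s$)
$m{\left(x \right)} + 13993 = \left(-37 + 124\right) + 13993 = 87 + 13993 = 14080$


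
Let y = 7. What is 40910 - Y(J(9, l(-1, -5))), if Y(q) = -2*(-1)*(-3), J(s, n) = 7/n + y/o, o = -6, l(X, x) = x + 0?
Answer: 40916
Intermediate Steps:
l(X, x) = x
J(s, n) = -7/6 + 7/n (J(s, n) = 7/n + 7/(-6) = 7/n + 7*(-⅙) = 7/n - 7/6 = -7/6 + 7/n)
Y(q) = -6 (Y(q) = 2*(-3) = -6)
40910 - Y(J(9, l(-1, -5))) = 40910 - 1*(-6) = 40910 + 6 = 40916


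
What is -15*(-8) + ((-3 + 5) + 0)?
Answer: 122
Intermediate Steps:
-15*(-8) + ((-3 + 5) + 0) = 120 + (2 + 0) = 120 + 2 = 122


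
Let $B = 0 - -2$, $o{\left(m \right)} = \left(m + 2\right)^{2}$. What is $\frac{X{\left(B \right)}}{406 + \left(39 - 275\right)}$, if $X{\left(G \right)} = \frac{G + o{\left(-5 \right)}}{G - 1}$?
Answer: $\frac{11}{170} \approx 0.064706$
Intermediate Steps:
$o{\left(m \right)} = \left(2 + m\right)^{2}$
$B = 2$ ($B = 0 + 2 = 2$)
$X{\left(G \right)} = \frac{9 + G}{-1 + G}$ ($X{\left(G \right)} = \frac{G + \left(2 - 5\right)^{2}}{G - 1} = \frac{G + \left(-3\right)^{2}}{-1 + G} = \frac{G + 9}{-1 + G} = \frac{9 + G}{-1 + G}$)
$\frac{X{\left(B \right)}}{406 + \left(39 - 275\right)} = \frac{\frac{1}{-1 + 2} \left(9 + 2\right)}{406 + \left(39 - 275\right)} = \frac{1^{-1} \cdot 11}{406 - 236} = \frac{1 \cdot 11}{170} = 11 \cdot \frac{1}{170} = \frac{11}{170}$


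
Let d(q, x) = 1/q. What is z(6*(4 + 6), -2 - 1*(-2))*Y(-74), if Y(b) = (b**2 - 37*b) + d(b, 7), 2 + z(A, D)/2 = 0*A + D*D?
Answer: -1215670/37 ≈ -32856.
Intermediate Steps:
z(A, D) = -4 + 2*D**2 (z(A, D) = -4 + 2*(0*A + D*D) = -4 + 2*(0 + D**2) = -4 + 2*D**2)
Y(b) = 1/b + b**2 - 37*b (Y(b) = (b**2 - 37*b) + 1/b = 1/b + b**2 - 37*b)
z(6*(4 + 6), -2 - 1*(-2))*Y(-74) = (-4 + 2*(-2 - 1*(-2))**2)*((1 + (-74)**2*(-37 - 74))/(-74)) = (-4 + 2*(-2 + 2)**2)*(-(1 + 5476*(-111))/74) = (-4 + 2*0**2)*(-(1 - 607836)/74) = (-4 + 2*0)*(-1/74*(-607835)) = (-4 + 0)*(607835/74) = -4*607835/74 = -1215670/37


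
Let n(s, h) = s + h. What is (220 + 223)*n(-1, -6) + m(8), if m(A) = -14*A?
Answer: -3213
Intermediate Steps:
n(s, h) = h + s
(220 + 223)*n(-1, -6) + m(8) = (220 + 223)*(-6 - 1) - 14*8 = 443*(-7) - 112 = -3101 - 112 = -3213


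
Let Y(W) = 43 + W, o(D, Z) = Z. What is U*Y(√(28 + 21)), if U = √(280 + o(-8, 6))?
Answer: 50*√286 ≈ 845.58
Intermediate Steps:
U = √286 (U = √(280 + 6) = √286 ≈ 16.912)
U*Y(√(28 + 21)) = √286*(43 + √(28 + 21)) = √286*(43 + √49) = √286*(43 + 7) = √286*50 = 50*√286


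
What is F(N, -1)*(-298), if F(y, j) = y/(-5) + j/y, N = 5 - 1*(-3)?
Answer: 10281/20 ≈ 514.05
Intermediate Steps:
N = 8 (N = 5 + 3 = 8)
F(y, j) = -y/5 + j/y (F(y, j) = y*(-⅕) + j/y = -y/5 + j/y)
F(N, -1)*(-298) = (-⅕*8 - 1/8)*(-298) = (-8/5 - 1*⅛)*(-298) = (-8/5 - ⅛)*(-298) = -69/40*(-298) = 10281/20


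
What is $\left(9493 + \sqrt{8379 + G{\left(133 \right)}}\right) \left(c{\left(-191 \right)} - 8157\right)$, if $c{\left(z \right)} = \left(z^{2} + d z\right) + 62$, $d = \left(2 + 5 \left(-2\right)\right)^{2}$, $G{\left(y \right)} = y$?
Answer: $153425866 + 129296 \sqrt{133} \approx 1.5492 \cdot 10^{8}$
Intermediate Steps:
$d = 64$ ($d = \left(2 - 10\right)^{2} = \left(-8\right)^{2} = 64$)
$c{\left(z \right)} = 62 + z^{2} + 64 z$ ($c{\left(z \right)} = \left(z^{2} + 64 z\right) + 62 = 62 + z^{2} + 64 z$)
$\left(9493 + \sqrt{8379 + G{\left(133 \right)}}\right) \left(c{\left(-191 \right)} - 8157\right) = \left(9493 + \sqrt{8379 + 133}\right) \left(\left(62 + \left(-191\right)^{2} + 64 \left(-191\right)\right) - 8157\right) = \left(9493 + \sqrt{8512}\right) \left(\left(62 + 36481 - 12224\right) - 8157\right) = \left(9493 + 8 \sqrt{133}\right) \left(24319 - 8157\right) = \left(9493 + 8 \sqrt{133}\right) 16162 = 153425866 + 129296 \sqrt{133}$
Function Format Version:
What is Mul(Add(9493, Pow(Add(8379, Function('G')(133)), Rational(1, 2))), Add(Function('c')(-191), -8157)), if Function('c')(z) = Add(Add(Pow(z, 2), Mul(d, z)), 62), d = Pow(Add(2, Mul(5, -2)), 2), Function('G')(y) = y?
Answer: Add(153425866, Mul(129296, Pow(133, Rational(1, 2)))) ≈ 1.5492e+8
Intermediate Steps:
d = 64 (d = Pow(Add(2, -10), 2) = Pow(-8, 2) = 64)
Function('c')(z) = Add(62, Pow(z, 2), Mul(64, z)) (Function('c')(z) = Add(Add(Pow(z, 2), Mul(64, z)), 62) = Add(62, Pow(z, 2), Mul(64, z)))
Mul(Add(9493, Pow(Add(8379, Function('G')(133)), Rational(1, 2))), Add(Function('c')(-191), -8157)) = Mul(Add(9493, Pow(Add(8379, 133), Rational(1, 2))), Add(Add(62, Pow(-191, 2), Mul(64, -191)), -8157)) = Mul(Add(9493, Pow(8512, Rational(1, 2))), Add(Add(62, 36481, -12224), -8157)) = Mul(Add(9493, Mul(8, Pow(133, Rational(1, 2)))), Add(24319, -8157)) = Mul(Add(9493, Mul(8, Pow(133, Rational(1, 2)))), 16162) = Add(153425866, Mul(129296, Pow(133, Rational(1, 2))))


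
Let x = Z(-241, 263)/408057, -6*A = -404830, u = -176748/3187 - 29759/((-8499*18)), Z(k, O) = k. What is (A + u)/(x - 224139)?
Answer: -4470823725373552573/14864126975135395992 ≈ -0.30078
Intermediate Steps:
u = -26944420603/487553634 (u = -176748*1/3187 - 29759/(-152982) = -176748/3187 - 29759*(-1/152982) = -176748/3187 + 29759/152982 = -26944420603/487553634 ≈ -55.265)
A = 202415/3 (A = -⅙*(-404830) = 202415/3 ≈ 67472.)
x = -241/408057 ≈ -0.00059060
(A + u)/(x - 224139) = (202415/3 - 26944420603/487553634)/(-241/408057 - 224139) = 32869111854767/(487553634*(-91461488164/408057)) = (32869111854767/487553634)*(-408057/91461488164) = -4470823725373552573/14864126975135395992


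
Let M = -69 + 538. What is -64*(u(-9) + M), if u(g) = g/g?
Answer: -30080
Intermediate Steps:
u(g) = 1
M = 469
-64*(u(-9) + M) = -64*(1 + 469) = -64*470 = -30080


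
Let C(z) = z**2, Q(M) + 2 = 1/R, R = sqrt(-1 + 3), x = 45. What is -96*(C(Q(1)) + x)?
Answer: -4752 + 192*sqrt(2) ≈ -4480.5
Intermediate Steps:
R = sqrt(2) ≈ 1.4142
Q(M) = -2 + sqrt(2)/2 (Q(M) = -2 + 1/(sqrt(2)) = -2 + sqrt(2)/2)
-96*(C(Q(1)) + x) = -96*((-2 + sqrt(2)/2)**2 + 45) = -96*(45 + (-2 + sqrt(2)/2)**2) = -4320 - 96*(-2 + sqrt(2)/2)**2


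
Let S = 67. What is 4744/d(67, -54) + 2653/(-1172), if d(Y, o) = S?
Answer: 5382217/78524 ≈ 68.542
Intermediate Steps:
d(Y, o) = 67
4744/d(67, -54) + 2653/(-1172) = 4744/67 + 2653/(-1172) = 4744*(1/67) + 2653*(-1/1172) = 4744/67 - 2653/1172 = 5382217/78524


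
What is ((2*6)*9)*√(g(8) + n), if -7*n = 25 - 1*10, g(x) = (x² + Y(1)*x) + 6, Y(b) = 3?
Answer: 108*√4501/7 ≈ 1035.1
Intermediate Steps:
g(x) = 6 + x² + 3*x (g(x) = (x² + 3*x) + 6 = 6 + x² + 3*x)
n = -15/7 (n = -(25 - 1*10)/7 = -(25 - 10)/7 = -⅐*15 = -15/7 ≈ -2.1429)
((2*6)*9)*√(g(8) + n) = ((2*6)*9)*√((6 + 8² + 3*8) - 15/7) = (12*9)*√((6 + 64 + 24) - 15/7) = 108*√(94 - 15/7) = 108*√(643/7) = 108*(√4501/7) = 108*√4501/7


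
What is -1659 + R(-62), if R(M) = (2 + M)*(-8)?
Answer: -1179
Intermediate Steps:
R(M) = -16 - 8*M
-1659 + R(-62) = -1659 + (-16 - 8*(-62)) = -1659 + (-16 + 496) = -1659 + 480 = -1179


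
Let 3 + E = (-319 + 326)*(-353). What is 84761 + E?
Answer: 82287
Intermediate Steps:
E = -2474 (E = -3 + (-319 + 326)*(-353) = -3 + 7*(-353) = -3 - 2471 = -2474)
84761 + E = 84761 - 2474 = 82287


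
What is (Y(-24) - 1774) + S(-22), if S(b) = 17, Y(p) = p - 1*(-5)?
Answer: -1776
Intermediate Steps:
Y(p) = 5 + p (Y(p) = p + 5 = 5 + p)
(Y(-24) - 1774) + S(-22) = ((5 - 24) - 1774) + 17 = (-19 - 1774) + 17 = -1793 + 17 = -1776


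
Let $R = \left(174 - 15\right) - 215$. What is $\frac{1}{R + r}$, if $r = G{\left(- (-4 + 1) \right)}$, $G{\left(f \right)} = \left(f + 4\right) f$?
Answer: $- \frac{1}{35} \approx -0.028571$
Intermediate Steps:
$G{\left(f \right)} = f \left(4 + f\right)$ ($G{\left(f \right)} = \left(4 + f\right) f = f \left(4 + f\right)$)
$r = 21$ ($r = - (-4 + 1) \left(4 - \left(-4 + 1\right)\right) = \left(-1\right) \left(-3\right) \left(4 - -3\right) = 3 \left(4 + 3\right) = 3 \cdot 7 = 21$)
$R = -56$ ($R = 159 - 215 = -56$)
$\frac{1}{R + r} = \frac{1}{-56 + 21} = \frac{1}{-35} = - \frac{1}{35}$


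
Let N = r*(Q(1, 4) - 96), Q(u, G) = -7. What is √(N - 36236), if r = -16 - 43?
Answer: 3*I*√3351 ≈ 173.66*I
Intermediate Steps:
r = -59
N = 6077 (N = -59*(-7 - 96) = -59*(-103) = 6077)
√(N - 36236) = √(6077 - 36236) = √(-30159) = 3*I*√3351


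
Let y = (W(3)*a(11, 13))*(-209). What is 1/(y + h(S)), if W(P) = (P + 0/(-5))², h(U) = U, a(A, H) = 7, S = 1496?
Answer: -1/11671 ≈ -8.5682e-5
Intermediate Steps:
W(P) = P² (W(P) = (P + 0*(-⅕))² = (P + 0)² = P²)
y = -13167 (y = (3²*7)*(-209) = (9*7)*(-209) = 63*(-209) = -13167)
1/(y + h(S)) = 1/(-13167 + 1496) = 1/(-11671) = -1/11671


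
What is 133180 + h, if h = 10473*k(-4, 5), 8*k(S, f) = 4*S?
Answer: 112234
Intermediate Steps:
k(S, f) = S/2 (k(S, f) = (4*S)/8 = S/2)
h = -20946 (h = 10473*((½)*(-4)) = 10473*(-2) = -20946)
133180 + h = 133180 - 20946 = 112234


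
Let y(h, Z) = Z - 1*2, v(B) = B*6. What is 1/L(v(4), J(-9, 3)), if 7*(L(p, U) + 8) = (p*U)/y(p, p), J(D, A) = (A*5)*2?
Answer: -77/256 ≈ -0.30078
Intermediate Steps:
J(D, A) = 10*A (J(D, A) = (5*A)*2 = 10*A)
v(B) = 6*B
y(h, Z) = -2 + Z (y(h, Z) = Z - 2 = -2 + Z)
L(p, U) = -8 + U*p/(7*(-2 + p)) (L(p, U) = -8 + ((p*U)/(-2 + p))/7 = -8 + ((U*p)/(-2 + p))/7 = -8 + (U*p/(-2 + p))/7 = -8 + U*p/(7*(-2 + p)))
1/L(v(4), J(-9, 3)) = 1/((112 - 336*4 + (10*3)*(6*4))/(7*(-2 + 6*4))) = 1/((112 - 56*24 + 30*24)/(7*(-2 + 24))) = 1/((⅐)*(112 - 1344 + 720)/22) = 1/((⅐)*(1/22)*(-512)) = 1/(-256/77) = -77/256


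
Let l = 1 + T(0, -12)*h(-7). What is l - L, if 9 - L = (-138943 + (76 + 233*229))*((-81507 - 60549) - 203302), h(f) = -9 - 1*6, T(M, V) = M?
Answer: 29531562572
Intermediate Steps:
h(f) = -15 (h(f) = -9 - 6 = -15)
l = 1 (l = 1 + 0*(-15) = 1 + 0 = 1)
L = -29531562571 (L = 9 - (-138943 + (76 + 233*229))*((-81507 - 60549) - 203302) = 9 - (-138943 + (76 + 53357))*(-142056 - 203302) = 9 - (-138943 + 53433)*(-345358) = 9 - (-85510)*(-345358) = 9 - 1*29531562580 = 9 - 29531562580 = -29531562571)
l - L = 1 - 1*(-29531562571) = 1 + 29531562571 = 29531562572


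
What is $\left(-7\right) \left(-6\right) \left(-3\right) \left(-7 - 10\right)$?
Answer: $2142$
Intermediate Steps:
$\left(-7\right) \left(-6\right) \left(-3\right) \left(-7 - 10\right) = 42 \left(-3\right) \left(-7 - 10\right) = \left(-126\right) \left(-17\right) = 2142$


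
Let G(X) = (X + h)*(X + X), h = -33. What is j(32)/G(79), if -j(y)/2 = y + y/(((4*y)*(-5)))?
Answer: -639/72680 ≈ -0.0087920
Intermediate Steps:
G(X) = 2*X*(-33 + X) (G(X) = (X - 33)*(X + X) = (-33 + X)*(2*X) = 2*X*(-33 + X))
j(y) = ⅒ - 2*y (j(y) = -2*(y + y/(((4*y)*(-5)))) = -2*(y + y/((-20*y))) = -2*(y + y*(-1/(20*y))) = -2*(y - 1/20) = -2*(-1/20 + y) = ⅒ - 2*y)
j(32)/G(79) = (⅒ - 2*32)/((2*79*(-33 + 79))) = (⅒ - 64)/((2*79*46)) = -639/10/7268 = -639/10*1/7268 = -639/72680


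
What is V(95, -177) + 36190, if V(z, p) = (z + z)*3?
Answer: 36760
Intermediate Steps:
V(z, p) = 6*z (V(z, p) = (2*z)*3 = 6*z)
V(95, -177) + 36190 = 6*95 + 36190 = 570 + 36190 = 36760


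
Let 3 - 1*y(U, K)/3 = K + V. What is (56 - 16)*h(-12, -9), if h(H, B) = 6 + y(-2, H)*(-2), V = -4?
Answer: -4320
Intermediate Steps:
y(U, K) = 21 - 3*K (y(U, K) = 9 - 3*(K - 4) = 9 - 3*(-4 + K) = 9 + (12 - 3*K) = 21 - 3*K)
h(H, B) = -36 + 6*H (h(H, B) = 6 + (21 - 3*H)*(-2) = 6 + (-42 + 6*H) = -36 + 6*H)
(56 - 16)*h(-12, -9) = (56 - 16)*(-36 + 6*(-12)) = 40*(-36 - 72) = 40*(-108) = -4320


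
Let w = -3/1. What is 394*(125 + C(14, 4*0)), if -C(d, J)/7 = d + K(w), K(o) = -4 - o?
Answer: 13396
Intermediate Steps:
w = -3 (w = -3*1 = -3)
C(d, J) = 7 - 7*d (C(d, J) = -7*(d + (-4 - 1*(-3))) = -7*(d + (-4 + 3)) = -7*(d - 1) = -7*(-1 + d) = 7 - 7*d)
394*(125 + C(14, 4*0)) = 394*(125 + (7 - 7*14)) = 394*(125 + (7 - 98)) = 394*(125 - 91) = 394*34 = 13396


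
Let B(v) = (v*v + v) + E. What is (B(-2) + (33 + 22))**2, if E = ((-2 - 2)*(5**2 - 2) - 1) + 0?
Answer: 1296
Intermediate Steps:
E = -93 (E = (-4*(25 - 2) - 1) + 0 = (-4*23 - 1) + 0 = (-92 - 1) + 0 = -93 + 0 = -93)
B(v) = -93 + v + v**2 (B(v) = (v*v + v) - 93 = (v**2 + v) - 93 = (v + v**2) - 93 = -93 + v + v**2)
(B(-2) + (33 + 22))**2 = ((-93 - 2 + (-2)**2) + (33 + 22))**2 = ((-93 - 2 + 4) + 55)**2 = (-91 + 55)**2 = (-36)**2 = 1296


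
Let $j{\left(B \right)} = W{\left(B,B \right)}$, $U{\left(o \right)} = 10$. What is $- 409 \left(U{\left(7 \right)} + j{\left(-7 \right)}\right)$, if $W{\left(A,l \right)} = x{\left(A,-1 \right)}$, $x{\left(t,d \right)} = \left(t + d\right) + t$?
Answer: $2045$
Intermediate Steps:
$x{\left(t,d \right)} = d + 2 t$ ($x{\left(t,d \right)} = \left(d + t\right) + t = d + 2 t$)
$W{\left(A,l \right)} = -1 + 2 A$
$j{\left(B \right)} = -1 + 2 B$
$- 409 \left(U{\left(7 \right)} + j{\left(-7 \right)}\right) = - 409 \left(10 + \left(-1 + 2 \left(-7\right)\right)\right) = - 409 \left(10 - 15\right) = \left(-409\right) \left(-5\right) = 2045$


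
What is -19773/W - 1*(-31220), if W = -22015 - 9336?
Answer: 978797993/31351 ≈ 31221.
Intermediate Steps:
W = -31351
-19773/W - 1*(-31220) = -19773/(-31351) - 1*(-31220) = -19773*(-1/31351) + 31220 = 19773/31351 + 31220 = 978797993/31351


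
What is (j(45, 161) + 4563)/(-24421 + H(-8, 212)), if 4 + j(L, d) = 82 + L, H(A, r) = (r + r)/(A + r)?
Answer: -21726/113215 ≈ -0.19190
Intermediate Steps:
H(A, r) = 2*r/(A + r) (H(A, r) = (2*r)/(A + r) = 2*r/(A + r))
j(L, d) = 78 + L (j(L, d) = -4 + (82 + L) = 78 + L)
(j(45, 161) + 4563)/(-24421 + H(-8, 212)) = ((78 + 45) + 4563)/(-24421 + 2*212/(-8 + 212)) = (123 + 4563)/(-24421 + 2*212/204) = 4686/(-24421 + 2*212*(1/204)) = 4686/(-24421 + 106/51) = 4686/(-1245365/51) = 4686*(-51/1245365) = -21726/113215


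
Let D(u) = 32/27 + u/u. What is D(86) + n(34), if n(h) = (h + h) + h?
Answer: 2813/27 ≈ 104.19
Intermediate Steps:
D(u) = 59/27 (D(u) = 32*(1/27) + 1 = 32/27 + 1 = 59/27)
n(h) = 3*h (n(h) = 2*h + h = 3*h)
D(86) + n(34) = 59/27 + 3*34 = 59/27 + 102 = 2813/27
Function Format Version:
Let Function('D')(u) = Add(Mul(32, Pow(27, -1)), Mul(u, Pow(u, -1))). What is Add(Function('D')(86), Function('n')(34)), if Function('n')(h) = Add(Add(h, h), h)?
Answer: Rational(2813, 27) ≈ 104.19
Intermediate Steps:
Function('D')(u) = Rational(59, 27) (Function('D')(u) = Add(Mul(32, Rational(1, 27)), 1) = Add(Rational(32, 27), 1) = Rational(59, 27))
Function('n')(h) = Mul(3, h) (Function('n')(h) = Add(Mul(2, h), h) = Mul(3, h))
Add(Function('D')(86), Function('n')(34)) = Add(Rational(59, 27), Mul(3, 34)) = Add(Rational(59, 27), 102) = Rational(2813, 27)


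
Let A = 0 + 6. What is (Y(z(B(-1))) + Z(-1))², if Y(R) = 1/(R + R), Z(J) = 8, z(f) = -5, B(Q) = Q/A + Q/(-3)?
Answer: 6241/100 ≈ 62.410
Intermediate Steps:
A = 6
B(Q) = -Q/6 (B(Q) = Q/6 + Q/(-3) = Q*(⅙) + Q*(-⅓) = Q/6 - Q/3 = -Q/6)
Y(R) = 1/(2*R)
(Y(z(B(-1))) + Z(-1))² = ((½)/(-5) + 8)² = ((½)*(-⅕) + 8)² = (-⅒ + 8)² = (79/10)² = 6241/100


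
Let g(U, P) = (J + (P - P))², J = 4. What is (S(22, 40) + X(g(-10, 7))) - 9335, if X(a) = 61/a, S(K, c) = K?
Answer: -148947/16 ≈ -9309.2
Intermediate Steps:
g(U, P) = 16 (g(U, P) = (4 + (P - P))² = (4 + 0)² = 4² = 16)
(S(22, 40) + X(g(-10, 7))) - 9335 = (22 + 61/16) - 9335 = 413/16 - 9335 = -148947/16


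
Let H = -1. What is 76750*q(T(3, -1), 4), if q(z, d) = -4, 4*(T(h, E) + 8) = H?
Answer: -307000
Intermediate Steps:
T(h, E) = -33/4 (T(h, E) = -8 + (¼)*(-1) = -8 - ¼ = -33/4)
76750*q(T(3, -1), 4) = 76750*(-4) = -307000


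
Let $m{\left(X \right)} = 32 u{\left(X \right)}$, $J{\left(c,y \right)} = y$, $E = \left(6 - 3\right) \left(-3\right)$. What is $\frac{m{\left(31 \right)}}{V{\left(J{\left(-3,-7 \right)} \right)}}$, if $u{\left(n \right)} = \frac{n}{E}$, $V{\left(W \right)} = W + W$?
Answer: $\frac{496}{63} \approx 7.873$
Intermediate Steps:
$E = -9$ ($E = 3 \left(-3\right) = -9$)
$V{\left(W \right)} = 2 W$
$u{\left(n \right)} = - \frac{n}{9}$ ($u{\left(n \right)} = \frac{n}{-9} = n \left(- \frac{1}{9}\right) = - \frac{n}{9}$)
$m{\left(X \right)} = - \frac{32 X}{9}$ ($m{\left(X \right)} = 32 \left(- \frac{X}{9}\right) = - \frac{32 X}{9}$)
$\frac{m{\left(31 \right)}}{V{\left(J{\left(-3,-7 \right)} \right)}} = \frac{\left(- \frac{32}{9}\right) 31}{2 \left(-7\right)} = - \frac{992}{9 \left(-14\right)} = \left(- \frac{992}{9}\right) \left(- \frac{1}{14}\right) = \frac{496}{63}$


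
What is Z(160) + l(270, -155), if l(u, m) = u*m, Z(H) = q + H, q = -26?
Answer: -41716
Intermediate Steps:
Z(H) = -26 + H
l(u, m) = m*u
Z(160) + l(270, -155) = (-26 + 160) - 155*270 = 134 - 41850 = -41716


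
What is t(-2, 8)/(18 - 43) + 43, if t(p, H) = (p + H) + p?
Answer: 1071/25 ≈ 42.840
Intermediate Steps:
t(p, H) = H + 2*p (t(p, H) = (H + p) + p = H + 2*p)
t(-2, 8)/(18 - 43) + 43 = (8 + 2*(-2))/(18 - 43) + 43 = (8 - 4)/(-25) + 43 = -1/25*4 + 43 = -4/25 + 43 = 1071/25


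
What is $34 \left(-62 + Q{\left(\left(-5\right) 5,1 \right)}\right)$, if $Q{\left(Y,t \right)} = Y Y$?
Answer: $19142$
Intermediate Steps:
$Q{\left(Y,t \right)} = Y^{2}$
$34 \left(-62 + Q{\left(\left(-5\right) 5,1 \right)}\right) = 34 \left(-62 + \left(\left(-5\right) 5\right)^{2}\right) = 34 \left(-62 + \left(-25\right)^{2}\right) = 34 \left(-62 + 625\right) = 34 \cdot 563 = 19142$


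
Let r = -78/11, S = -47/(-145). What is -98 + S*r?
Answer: -159976/1595 ≈ -100.30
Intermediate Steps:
S = 47/145 (S = -47*(-1/145) = 47/145 ≈ 0.32414)
r = -78/11 (r = -78*1/11 = -78/11 ≈ -7.0909)
-98 + S*r = -98 + (47/145)*(-78/11) = -98 - 3666/1595 = -159976/1595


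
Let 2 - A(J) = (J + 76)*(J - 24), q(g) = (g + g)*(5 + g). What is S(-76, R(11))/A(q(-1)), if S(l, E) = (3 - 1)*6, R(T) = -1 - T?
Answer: 2/363 ≈ 0.0055096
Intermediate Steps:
q(g) = 2*g*(5 + g) (q(g) = (2*g)*(5 + g) = 2*g*(5 + g))
A(J) = 2 - (-24 + J)*(76 + J) (A(J) = 2 - (J + 76)*(J - 24) = 2 - (76 + J)*(-24 + J) = 2 - (-24 + J)*(76 + J))
S(l, E) = 12 (S(l, E) = 2*6 = 12)
S(-76, R(11))/A(q(-1)) = 12/(1826 - (2*(-1)*(5 - 1))² - 104*(-1)*(5 - 1)) = 12/(1826 - (2*(-1)*4)² - 104*(-1)*4) = 12/(1826 - 1*(-8)² - 52*(-8)) = 12/(1826 - 1*64 + 416) = 12/(1826 - 64 + 416) = 12/2178 = 12*(1/2178) = 2/363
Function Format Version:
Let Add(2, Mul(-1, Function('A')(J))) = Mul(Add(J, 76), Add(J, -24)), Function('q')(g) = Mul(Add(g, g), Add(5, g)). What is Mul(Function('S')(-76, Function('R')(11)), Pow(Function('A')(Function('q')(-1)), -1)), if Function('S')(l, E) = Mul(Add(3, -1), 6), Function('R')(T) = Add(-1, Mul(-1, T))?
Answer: Rational(2, 363) ≈ 0.0055096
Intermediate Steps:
Function('q')(g) = Mul(2, g, Add(5, g)) (Function('q')(g) = Mul(Mul(2, g), Add(5, g)) = Mul(2, g, Add(5, g)))
Function('A')(J) = Add(2, Mul(-1, Add(-24, J), Add(76, J))) (Function('A')(J) = Add(2, Mul(-1, Mul(Add(J, 76), Add(J, -24)))) = Add(2, Mul(-1, Mul(Add(76, J), Add(-24, J)))) = Add(2, Mul(-1, Mul(Add(-24, J), Add(76, J)))) = Add(2, Mul(-1, Add(-24, J), Add(76, J))))
Function('S')(l, E) = 12 (Function('S')(l, E) = Mul(2, 6) = 12)
Mul(Function('S')(-76, Function('R')(11)), Pow(Function('A')(Function('q')(-1)), -1)) = Mul(12, Pow(Add(1826, Mul(-1, Pow(Mul(2, -1, Add(5, -1)), 2)), Mul(-52, Mul(2, -1, Add(5, -1)))), -1)) = Mul(12, Pow(Add(1826, Mul(-1, Pow(Mul(2, -1, 4), 2)), Mul(-52, Mul(2, -1, 4))), -1)) = Mul(12, Pow(Add(1826, Mul(-1, Pow(-8, 2)), Mul(-52, -8)), -1)) = Mul(12, Pow(Add(1826, Mul(-1, 64), 416), -1)) = Mul(12, Pow(Add(1826, -64, 416), -1)) = Mul(12, Pow(2178, -1)) = Mul(12, Rational(1, 2178)) = Rational(2, 363)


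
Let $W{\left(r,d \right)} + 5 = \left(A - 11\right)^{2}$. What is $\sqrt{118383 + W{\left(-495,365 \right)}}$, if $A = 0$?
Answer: $\sqrt{118499} \approx 344.24$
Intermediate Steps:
$W{\left(r,d \right)} = 116$ ($W{\left(r,d \right)} = -5 + \left(0 - 11\right)^{2} = -5 + \left(-11\right)^{2} = -5 + 121 = 116$)
$\sqrt{118383 + W{\left(-495,365 \right)}} = \sqrt{118383 + 116} = \sqrt{118499}$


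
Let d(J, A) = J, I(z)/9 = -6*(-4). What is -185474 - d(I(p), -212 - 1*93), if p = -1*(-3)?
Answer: -185690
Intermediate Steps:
p = 3
I(z) = 216 (I(z) = 9*(-6*(-4)) = 9*24 = 216)
-185474 - d(I(p), -212 - 1*93) = -185474 - 1*216 = -185474 - 216 = -185690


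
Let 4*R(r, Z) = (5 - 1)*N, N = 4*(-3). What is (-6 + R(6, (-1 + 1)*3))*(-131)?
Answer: 2358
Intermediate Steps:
N = -12
R(r, Z) = -12 (R(r, Z) = ((5 - 1)*(-12))/4 = (4*(-12))/4 = (¼)*(-48) = -12)
(-6 + R(6, (-1 + 1)*3))*(-131) = (-6 - 12)*(-131) = -18*(-131) = 2358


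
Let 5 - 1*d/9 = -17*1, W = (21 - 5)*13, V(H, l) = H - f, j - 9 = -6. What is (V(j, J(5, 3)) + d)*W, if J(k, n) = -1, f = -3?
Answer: 42432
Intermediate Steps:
j = 3 (j = 9 - 6 = 3)
V(H, l) = 3 + H (V(H, l) = H - 1*(-3) = H + 3 = 3 + H)
W = 208 (W = 16*13 = 208)
d = 198 (d = 45 - (-153) = 45 - 9*(-17) = 45 + 153 = 198)
(V(j, J(5, 3)) + d)*W = ((3 + 3) + 198)*208 = (6 + 198)*208 = 204*208 = 42432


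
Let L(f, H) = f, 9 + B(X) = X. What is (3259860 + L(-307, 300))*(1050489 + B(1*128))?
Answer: 3424512458224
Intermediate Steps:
B(X) = -9 + X
(3259860 + L(-307, 300))*(1050489 + B(1*128)) = (3259860 - 307)*(1050489 + (-9 + 1*128)) = 3259553*(1050489 + (-9 + 128)) = 3259553*(1050489 + 119) = 3259553*1050608 = 3424512458224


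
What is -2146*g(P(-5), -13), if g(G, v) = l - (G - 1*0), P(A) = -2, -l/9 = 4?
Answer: 72964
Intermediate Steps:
l = -36 (l = -9*4 = -36)
g(G, v) = -36 - G (g(G, v) = -36 - (G - 1*0) = -36 - (G + 0) = -36 - G)
-2146*g(P(-5), -13) = -2146*(-36 - 1*(-2)) = -2146*(-36 + 2) = -2146*(-34) = 72964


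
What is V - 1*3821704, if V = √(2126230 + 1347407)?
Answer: -3821704 + √3473637 ≈ -3.8198e+6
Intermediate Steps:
V = √3473637 ≈ 1863.8
V - 1*3821704 = √3473637 - 1*3821704 = √3473637 - 3821704 = -3821704 + √3473637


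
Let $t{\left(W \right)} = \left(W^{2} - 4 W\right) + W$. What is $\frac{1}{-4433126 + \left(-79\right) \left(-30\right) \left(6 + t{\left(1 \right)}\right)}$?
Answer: $- \frac{1}{4423646} \approx -2.2606 \cdot 10^{-7}$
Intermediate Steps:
$t{\left(W \right)} = W^{2} - 3 W$
$\frac{1}{-4433126 + \left(-79\right) \left(-30\right) \left(6 + t{\left(1 \right)}\right)} = \frac{1}{-4433126 + \left(-79\right) \left(-30\right) \left(6 + 1 \left(-3 + 1\right)\right)} = \frac{1}{-4433126 + 2370 \left(6 + 1 \left(-2\right)\right)} = \frac{1}{-4433126 + 2370 \left(6 - 2\right)} = \frac{1}{-4433126 + 2370 \cdot 4} = \frac{1}{-4433126 + 9480} = \frac{1}{-4423646} = - \frac{1}{4423646}$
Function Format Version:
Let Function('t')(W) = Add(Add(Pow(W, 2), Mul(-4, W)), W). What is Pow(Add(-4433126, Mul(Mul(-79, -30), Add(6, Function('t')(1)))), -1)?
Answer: Rational(-1, 4423646) ≈ -2.2606e-7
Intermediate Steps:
Function('t')(W) = Add(Pow(W, 2), Mul(-3, W))
Pow(Add(-4433126, Mul(Mul(-79, -30), Add(6, Function('t')(1)))), -1) = Pow(Add(-4433126, Mul(Mul(-79, -30), Add(6, Mul(1, Add(-3, 1))))), -1) = Pow(Add(-4433126, Mul(2370, Add(6, Mul(1, -2)))), -1) = Pow(Add(-4433126, Mul(2370, Add(6, -2))), -1) = Pow(Add(-4433126, Mul(2370, 4)), -1) = Pow(Add(-4433126, 9480), -1) = Pow(-4423646, -1) = Rational(-1, 4423646)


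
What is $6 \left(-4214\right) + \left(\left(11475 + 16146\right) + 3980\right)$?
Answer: $6317$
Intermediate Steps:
$6 \left(-4214\right) + \left(\left(11475 + 16146\right) + 3980\right) = -25284 + \left(27621 + 3980\right) = -25284 + 31601 = 6317$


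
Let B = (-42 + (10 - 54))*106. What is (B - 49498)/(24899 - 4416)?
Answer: -58614/20483 ≈ -2.8616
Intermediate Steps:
B = -9116 (B = (-42 - 44)*106 = -86*106 = -9116)
(B - 49498)/(24899 - 4416) = (-9116 - 49498)/(24899 - 4416) = -58614/20483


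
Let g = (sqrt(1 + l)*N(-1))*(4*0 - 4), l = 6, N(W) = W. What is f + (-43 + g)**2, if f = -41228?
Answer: -39267 - 344*sqrt(7) ≈ -40177.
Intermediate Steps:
g = 4*sqrt(7) (g = (sqrt(1 + 6)*(-1))*(4*0 - 4) = (sqrt(7)*(-1))*(0 - 4) = -sqrt(7)*(-4) = 4*sqrt(7) ≈ 10.583)
f + (-43 + g)**2 = -41228 + (-43 + 4*sqrt(7))**2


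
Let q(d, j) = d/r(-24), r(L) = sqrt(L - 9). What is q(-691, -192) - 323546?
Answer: -323546 + 691*I*sqrt(33)/33 ≈ -3.2355e+5 + 120.29*I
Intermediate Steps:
r(L) = sqrt(-9 + L)
q(d, j) = -I*d*sqrt(33)/33 (q(d, j) = d/(sqrt(-9 - 24)) = d/(sqrt(-33)) = d/((I*sqrt(33))) = d*(-I*sqrt(33)/33) = -I*d*sqrt(33)/33)
q(-691, -192) - 323546 = -1/33*I*(-691)*sqrt(33) - 323546 = 691*I*sqrt(33)/33 - 323546 = -323546 + 691*I*sqrt(33)/33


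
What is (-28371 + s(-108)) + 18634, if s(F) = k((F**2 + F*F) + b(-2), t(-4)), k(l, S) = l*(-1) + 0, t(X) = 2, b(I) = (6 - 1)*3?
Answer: -33080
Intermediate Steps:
b(I) = 15 (b(I) = 5*3 = 15)
k(l, S) = -l (k(l, S) = -l + 0 = -l)
s(F) = -15 - 2*F**2 (s(F) = -((F**2 + F*F) + 15) = -((F**2 + F**2) + 15) = -(2*F**2 + 15) = -(15 + 2*F**2) = -15 - 2*F**2)
(-28371 + s(-108)) + 18634 = (-28371 + (-15 - 2*(-108)**2)) + 18634 = (-28371 + (-15 - 2*11664)) + 18634 = (-28371 + (-15 - 23328)) + 18634 = (-28371 - 23343) + 18634 = -51714 + 18634 = -33080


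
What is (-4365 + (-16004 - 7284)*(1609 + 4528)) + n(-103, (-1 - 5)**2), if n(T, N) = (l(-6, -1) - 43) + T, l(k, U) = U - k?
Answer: -142922962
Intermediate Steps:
n(T, N) = -38 + T (n(T, N) = ((-1 - 1*(-6)) - 43) + T = ((-1 + 6) - 43) + T = (5 - 43) + T = -38 + T)
(-4365 + (-16004 - 7284)*(1609 + 4528)) + n(-103, (-1 - 5)**2) = (-4365 + (-16004 - 7284)*(1609 + 4528)) + (-38 - 103) = (-4365 - 23288*6137) - 141 = (-4365 - 142918456) - 141 = -142922821 - 141 = -142922962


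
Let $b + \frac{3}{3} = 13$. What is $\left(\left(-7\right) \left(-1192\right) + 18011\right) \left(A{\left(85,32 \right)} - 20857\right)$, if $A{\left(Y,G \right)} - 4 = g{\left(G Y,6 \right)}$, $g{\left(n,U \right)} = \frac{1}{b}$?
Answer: $- \frac{2198314475}{4} \approx -5.4958 \cdot 10^{8}$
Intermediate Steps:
$b = 12$ ($b = -1 + 13 = 12$)
$g{\left(n,U \right)} = \frac{1}{12}$
$A{\left(Y,G \right)} = \frac{49}{12}$ ($A{\left(Y,G \right)} = 4 + \frac{1}{12} = \frac{49}{12}$)
$\left(\left(-7\right) \left(-1192\right) + 18011\right) \left(A{\left(85,32 \right)} - 20857\right) = \left(\left(-7\right) \left(-1192\right) + 18011\right) \left(\frac{49}{12} - 20857\right) = \left(8344 + 18011\right) \left(- \frac{250235}{12}\right) = 26355 \left(- \frac{250235}{12}\right) = - \frac{2198314475}{4}$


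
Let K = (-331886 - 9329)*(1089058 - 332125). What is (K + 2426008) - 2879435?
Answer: -258277347022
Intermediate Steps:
K = -258276893595 (K = -341215*756933 = -258276893595)
(K + 2426008) - 2879435 = (-258276893595 + 2426008) - 2879435 = -258274467587 - 2879435 = -258277347022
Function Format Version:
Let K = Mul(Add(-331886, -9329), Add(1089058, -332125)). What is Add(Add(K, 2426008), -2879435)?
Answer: -258277347022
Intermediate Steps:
K = -258276893595 (K = Mul(-341215, 756933) = -258276893595)
Add(Add(K, 2426008), -2879435) = Add(Add(-258276893595, 2426008), -2879435) = Add(-258274467587, -2879435) = -258277347022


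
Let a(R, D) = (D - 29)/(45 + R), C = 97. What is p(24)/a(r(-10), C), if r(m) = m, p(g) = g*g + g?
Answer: 5250/17 ≈ 308.82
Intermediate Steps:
p(g) = g + g**2 (p(g) = g**2 + g = g + g**2)
a(R, D) = (-29 + D)/(45 + R)
p(24)/a(r(-10), C) = (24*(1 + 24))/(((-29 + 97)/(45 - 10))) = (24*25)/((68/35)) = 600/(((1/35)*68)) = 600/(68/35) = 600*(35/68) = 5250/17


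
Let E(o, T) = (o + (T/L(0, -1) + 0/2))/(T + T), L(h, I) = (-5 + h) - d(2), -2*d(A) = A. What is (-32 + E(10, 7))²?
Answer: 3094081/3136 ≈ 986.63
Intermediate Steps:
d(A) = -A/2
L(h, I) = -4 + h (L(h, I) = (-5 + h) - (-1)*2/2 = (-5 + h) - 1*(-1) = (-5 + h) + 1 = -4 + h)
E(o, T) = (o - T/4)/(2*T) (E(o, T) = (o + (T/(-4 + 0) + 0/2))/(T + T) = (o + (T/(-4) + 0*(½)))/((2*T)) = (o + (T*(-¼) + 0))*(1/(2*T)) = (o + (-T/4 + 0))*(1/(2*T)) = (o - T/4)*(1/(2*T)) = (o - T/4)/(2*T))
(-32 + E(10, 7))² = (-32 + (⅛)*(-1*7 + 4*10)/7)² = (-32 + (⅛)*(⅐)*(-7 + 40))² = (-32 + (⅛)*(⅐)*33)² = (-32 + 33/56)² = (-1759/56)² = 3094081/3136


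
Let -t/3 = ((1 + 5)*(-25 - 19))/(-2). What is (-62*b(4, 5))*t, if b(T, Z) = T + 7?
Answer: 270072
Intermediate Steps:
b(T, Z) = 7 + T
t = -396 (t = -3*(1 + 5)*(-25 - 19)/(-2) = -3*6*(-44)*(-1)/2 = -(-792)*(-1)/2 = -3*132 = -396)
(-62*b(4, 5))*t = -62*(7 + 4)*(-396) = -62*11*(-396) = -682*(-396) = 270072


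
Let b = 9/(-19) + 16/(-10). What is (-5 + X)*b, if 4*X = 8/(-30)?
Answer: 788/75 ≈ 10.507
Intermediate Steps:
b = -197/95 (b = 9*(-1/19) + 16*(-1/10) = -9/19 - 8/5 = -197/95 ≈ -2.0737)
X = -1/15 (X = (8/(-30))/4 = (8*(-1/30))/4 = (1/4)*(-4/15) = -1/15 ≈ -0.066667)
(-5 + X)*b = (-5 - 1/15)*(-197/95) = -76/15*(-197/95) = 788/75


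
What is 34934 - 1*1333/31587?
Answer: 1103458925/31587 ≈ 34934.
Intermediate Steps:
34934 - 1*1333/31587 = 34934 - 1333*1/31587 = 34934 - 1333/31587 = 1103458925/31587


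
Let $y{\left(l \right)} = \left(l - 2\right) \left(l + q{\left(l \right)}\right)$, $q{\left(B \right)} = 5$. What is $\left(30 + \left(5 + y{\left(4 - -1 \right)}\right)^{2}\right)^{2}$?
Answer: $1575025$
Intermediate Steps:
$y{\left(l \right)} = \left(-2 + l\right) \left(5 + l\right)$ ($y{\left(l \right)} = \left(l - 2\right) \left(l + 5\right) = \left(-2 + l\right) \left(5 + l\right)$)
$\left(30 + \left(5 + y{\left(4 - -1 \right)}\right)^{2}\right)^{2} = \left(30 + \left(5 + \left(-10 + \left(4 - -1\right)^{2} + 3 \left(4 - -1\right)\right)\right)^{2}\right)^{2} = \left(30 + \left(5 + \left(-10 + \left(4 + 1\right)^{2} + 3 \left(4 + 1\right)\right)\right)^{2}\right)^{2} = \left(30 + \left(5 + \left(-10 + 5^{2} + 3 \cdot 5\right)\right)^{2}\right)^{2} = \left(30 + \left(5 + \left(-10 + 25 + 15\right)\right)^{2}\right)^{2} = \left(30 + \left(5 + 30\right)^{2}\right)^{2} = \left(30 + 35^{2}\right)^{2} = \left(30 + 1225\right)^{2} = 1255^{2} = 1575025$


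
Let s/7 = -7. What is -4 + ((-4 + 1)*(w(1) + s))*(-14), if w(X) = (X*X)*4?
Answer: -1894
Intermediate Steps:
s = -49 (s = 7*(-7) = -49)
w(X) = 4*X² (w(X) = X²*4 = 4*X²)
-4 + ((-4 + 1)*(w(1) + s))*(-14) = -4 + ((-4 + 1)*(4*1² - 49))*(-14) = -4 - 3*(4*1 - 49)*(-14) = -4 - 3*(4 - 49)*(-14) = -4 - 3*(-45)*(-14) = -4 + 135*(-14) = -4 - 1890 = -1894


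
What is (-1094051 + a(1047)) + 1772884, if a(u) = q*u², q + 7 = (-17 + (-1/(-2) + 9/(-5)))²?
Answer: 36011480201/100 ≈ 3.6011e+8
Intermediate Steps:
q = 32789/100 (q = -7 + (-17 + (-1/(-2) + 9/(-5)))² = -7 + (-17 + (-1*(-½) + 9*(-⅕)))² = -7 + (-17 + (½ - 9/5))² = -7 + (-17 - 13/10)² = -7 + (-183/10)² = -7 + 33489/100 = 32789/100 ≈ 327.89)
a(u) = 32789*u²/100
(-1094051 + a(1047)) + 1772884 = (-1094051 + (32789/100)*1047²) + 1772884 = (-1094051 + (32789/100)*1096209) + 1772884 = (-1094051 + 35943596901/100) + 1772884 = 35834191801/100 + 1772884 = 36011480201/100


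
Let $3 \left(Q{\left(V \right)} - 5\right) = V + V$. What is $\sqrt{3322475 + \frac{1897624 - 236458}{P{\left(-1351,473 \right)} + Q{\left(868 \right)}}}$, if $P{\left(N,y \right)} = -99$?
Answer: $\frac{\sqrt{1757835890798}}{727} \approx 1823.7$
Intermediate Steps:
$Q{\left(V \right)} = 5 + \frac{2 V}{3}$ ($Q{\left(V \right)} = 5 + \frac{V + V}{3} = 5 + \frac{2 V}{3}$)
$\sqrt{3322475 + \frac{1897624 - 236458}{P{\left(-1351,473 \right)} + Q{\left(868 \right)}}} = \sqrt{3322475 + \frac{1897624 - 236458}{-99 + \left(5 + \frac{2}{3} \cdot 868\right)}} = \sqrt{3322475 + \frac{1661166}{-99 + \left(5 + \frac{1736}{3}\right)}} = \sqrt{3322475 + \frac{1661166}{-99 + \frac{1751}{3}}} = \sqrt{3322475 + \frac{1661166}{\frac{1454}{3}}} = \sqrt{3322475 + 1661166 \cdot \frac{3}{1454}} = \sqrt{3322475 + \frac{2491749}{727}} = \sqrt{\frac{2417931074}{727}} = \frac{\sqrt{1757835890798}}{727}$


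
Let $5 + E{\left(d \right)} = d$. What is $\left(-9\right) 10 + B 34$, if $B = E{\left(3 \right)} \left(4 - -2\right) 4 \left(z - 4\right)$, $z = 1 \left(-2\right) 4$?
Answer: $19494$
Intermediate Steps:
$E{\left(d \right)} = -5 + d$
$z = -8$ ($z = \left(-2\right) 4 = -8$)
$B = 576$ ($B = \left(-5 + 3\right) \left(4 - -2\right) 4 \left(-8 - 4\right) = - 2 \left(4 + 2\right) 4 \left(-12\right) = \left(-2\right) 6 \left(-48\right) = \left(-12\right) \left(-48\right) = 576$)
$\left(-9\right) 10 + B 34 = \left(-9\right) 10 + 576 \cdot 34 = -90 + 19584 = 19494$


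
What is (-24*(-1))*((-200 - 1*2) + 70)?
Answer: -3168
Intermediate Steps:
(-24*(-1))*((-200 - 1*2) + 70) = 24*((-200 - 2) + 70) = 24*(-202 + 70) = 24*(-132) = -3168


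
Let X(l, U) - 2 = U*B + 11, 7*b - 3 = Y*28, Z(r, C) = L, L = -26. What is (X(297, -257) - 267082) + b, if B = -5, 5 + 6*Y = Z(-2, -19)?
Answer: -5581889/21 ≈ -2.6580e+5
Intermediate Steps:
Z(r, C) = -26
Y = -31/6 (Y = -⅚ + (⅙)*(-26) = -⅚ - 13/3 = -31/6 ≈ -5.1667)
b = -425/21 (b = 3/7 + (-31/6*28)/7 = 3/7 + (⅐)*(-434/3) = 3/7 - 62/3 = -425/21 ≈ -20.238)
X(l, U) = 13 - 5*U (X(l, U) = 2 + (U*(-5) + 11) = 2 + (-5*U + 11) = 2 + (11 - 5*U) = 13 - 5*U)
(X(297, -257) - 267082) + b = ((13 - 5*(-257)) - 267082) - 425/21 = ((13 + 1285) - 267082) - 425/21 = (1298 - 267082) - 425/21 = -265784 - 425/21 = -5581889/21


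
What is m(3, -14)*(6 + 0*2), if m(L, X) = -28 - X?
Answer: -84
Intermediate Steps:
m(3, -14)*(6 + 0*2) = (-28 - 1*(-14))*(6 + 0*2) = (-28 + 14)*(6 + 0) = -14*6 = -84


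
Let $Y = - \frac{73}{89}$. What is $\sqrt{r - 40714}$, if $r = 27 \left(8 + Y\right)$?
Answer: $\frac{i \sqrt{320960077}}{89} \approx 201.3 i$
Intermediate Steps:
$Y = - \frac{73}{89}$ ($Y = \left(-73\right) \frac{1}{89} = - \frac{73}{89} \approx -0.82022$)
$r = \frac{17253}{89}$ ($r = 27 \left(8 - \frac{73}{89}\right) = 27 \cdot \frac{639}{89} = \frac{17253}{89} \approx 193.85$)
$\sqrt{r - 40714} = \sqrt{\frac{17253}{89} - 40714} = \sqrt{- \frac{3606293}{89}} = \frac{i \sqrt{320960077}}{89}$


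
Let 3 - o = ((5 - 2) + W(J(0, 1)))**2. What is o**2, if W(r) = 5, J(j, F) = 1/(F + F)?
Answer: 3721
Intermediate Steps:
J(j, F) = 1/(2*F)
o = -61 (o = 3 - ((5 - 2) + 5)**2 = 3 - (3 + 5)**2 = 3 - 1*8**2 = 3 - 1*64 = 3 - 64 = -61)
o**2 = (-61)**2 = 3721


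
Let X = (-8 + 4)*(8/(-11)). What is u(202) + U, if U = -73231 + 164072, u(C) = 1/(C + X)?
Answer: 204755625/2254 ≈ 90841.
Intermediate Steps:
X = 32/11 (X = -32*(-1)/11 = -4*(-8/11) = 32/11 ≈ 2.9091)
u(C) = 1/(32/11 + C) (u(C) = 1/(C + 32/11) = 1/(32/11 + C))
U = 90841
u(202) + U = 11/(32 + 11*202) + 90841 = 11/(32 + 2222) + 90841 = 11/2254 + 90841 = 204755625/2254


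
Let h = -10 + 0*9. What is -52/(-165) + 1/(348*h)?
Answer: 12053/38280 ≈ 0.31486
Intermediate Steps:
h = -10 (h = -10 + 0 = -10)
-52/(-165) + 1/(348*h) = -52/(-165) + 1/(348*(-10)) = -52*(-1/165) + (1/348)*(-1/10) = 52/165 - 1/3480 = 12053/38280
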